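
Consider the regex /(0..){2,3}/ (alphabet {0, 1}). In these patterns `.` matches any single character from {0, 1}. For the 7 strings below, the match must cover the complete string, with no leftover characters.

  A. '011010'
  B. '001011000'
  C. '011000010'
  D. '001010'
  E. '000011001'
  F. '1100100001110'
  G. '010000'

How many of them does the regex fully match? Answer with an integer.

A → match
B → match
C → match
D → match
E → match
F → no match — must start with '0'
G → match
Total matched: 6

6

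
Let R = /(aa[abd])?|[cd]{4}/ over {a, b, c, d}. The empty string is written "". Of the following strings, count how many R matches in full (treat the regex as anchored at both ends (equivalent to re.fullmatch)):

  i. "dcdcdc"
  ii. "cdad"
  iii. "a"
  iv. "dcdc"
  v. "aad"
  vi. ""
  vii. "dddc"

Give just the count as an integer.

i. "dcdcdc" → no match
ii. "cdad" → no match
iii. "a" → no match
iv. "dcdc" → match
v. "aad" → match
vi. "" → match
vii. "dddc" → match
Total matched: 4

4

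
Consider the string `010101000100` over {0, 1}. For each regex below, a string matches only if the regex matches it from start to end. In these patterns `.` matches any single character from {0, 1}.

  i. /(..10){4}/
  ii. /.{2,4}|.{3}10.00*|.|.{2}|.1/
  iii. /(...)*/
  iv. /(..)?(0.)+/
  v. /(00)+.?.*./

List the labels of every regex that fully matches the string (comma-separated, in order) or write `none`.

iii, iv

i → no match — must end with `10`
ii → no match
iii → match
iv → match
v → no match — must start with `00`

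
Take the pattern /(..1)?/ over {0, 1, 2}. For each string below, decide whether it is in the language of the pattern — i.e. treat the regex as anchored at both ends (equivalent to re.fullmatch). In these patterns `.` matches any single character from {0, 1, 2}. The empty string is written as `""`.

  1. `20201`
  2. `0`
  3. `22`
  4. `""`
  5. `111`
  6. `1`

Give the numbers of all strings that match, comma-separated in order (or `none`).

1 → no match
2 → no match
3 → no match
4 → match
5 → match
6 → no match

4, 5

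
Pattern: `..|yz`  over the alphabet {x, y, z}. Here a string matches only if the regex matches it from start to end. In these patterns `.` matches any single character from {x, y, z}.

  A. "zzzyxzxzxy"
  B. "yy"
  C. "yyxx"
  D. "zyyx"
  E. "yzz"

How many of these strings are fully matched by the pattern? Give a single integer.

A → no match
B → match
C → no match
D → no match
E → no match
Total matched: 1

1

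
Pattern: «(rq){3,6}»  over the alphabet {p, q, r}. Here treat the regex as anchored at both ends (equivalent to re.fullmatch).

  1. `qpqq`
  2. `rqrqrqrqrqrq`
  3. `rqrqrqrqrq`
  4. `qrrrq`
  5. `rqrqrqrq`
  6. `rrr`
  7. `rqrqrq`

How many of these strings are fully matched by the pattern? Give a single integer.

1 → no match — must start with `rq`
2 → match
3 → match
4 → no match — must start with `rq`
5 → match
6 → no match — must start with `rq`
7 → match
Total matched: 4

4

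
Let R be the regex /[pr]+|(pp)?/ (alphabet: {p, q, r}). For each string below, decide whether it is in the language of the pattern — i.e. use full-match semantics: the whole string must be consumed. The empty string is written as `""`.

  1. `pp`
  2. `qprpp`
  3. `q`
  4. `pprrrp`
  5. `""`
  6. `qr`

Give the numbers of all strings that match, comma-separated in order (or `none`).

1 → match
2 → no match
3 → no match
4 → match
5 → match
6 → no match

1, 4, 5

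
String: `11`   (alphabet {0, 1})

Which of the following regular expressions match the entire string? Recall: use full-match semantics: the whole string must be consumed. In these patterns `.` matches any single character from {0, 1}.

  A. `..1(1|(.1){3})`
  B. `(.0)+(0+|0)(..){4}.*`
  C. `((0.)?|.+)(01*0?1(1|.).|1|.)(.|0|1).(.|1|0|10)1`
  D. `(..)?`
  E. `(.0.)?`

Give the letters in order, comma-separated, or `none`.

A → no match
B → no match
C → no match
D → match
E → no match

D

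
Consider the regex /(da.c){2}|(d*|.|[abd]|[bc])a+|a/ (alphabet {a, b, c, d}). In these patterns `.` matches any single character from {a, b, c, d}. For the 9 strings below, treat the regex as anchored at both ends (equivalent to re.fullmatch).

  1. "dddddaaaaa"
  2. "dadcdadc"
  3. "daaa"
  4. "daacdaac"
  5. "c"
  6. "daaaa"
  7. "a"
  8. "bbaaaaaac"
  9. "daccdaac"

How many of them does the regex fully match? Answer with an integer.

1 → match
2 → match
3 → match
4 → match
5 → no match
6 → match
7 → match
8 → no match
9 → match
Total matched: 7

7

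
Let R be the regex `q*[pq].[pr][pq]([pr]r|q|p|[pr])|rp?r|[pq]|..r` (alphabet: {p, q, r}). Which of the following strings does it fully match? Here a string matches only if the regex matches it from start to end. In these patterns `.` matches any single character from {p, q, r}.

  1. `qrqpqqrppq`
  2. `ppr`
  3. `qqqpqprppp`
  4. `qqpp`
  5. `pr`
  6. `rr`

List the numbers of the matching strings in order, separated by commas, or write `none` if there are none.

2, 6

1 → no match
2 → match
3 → no match
4 → no match
5 → no match
6 → match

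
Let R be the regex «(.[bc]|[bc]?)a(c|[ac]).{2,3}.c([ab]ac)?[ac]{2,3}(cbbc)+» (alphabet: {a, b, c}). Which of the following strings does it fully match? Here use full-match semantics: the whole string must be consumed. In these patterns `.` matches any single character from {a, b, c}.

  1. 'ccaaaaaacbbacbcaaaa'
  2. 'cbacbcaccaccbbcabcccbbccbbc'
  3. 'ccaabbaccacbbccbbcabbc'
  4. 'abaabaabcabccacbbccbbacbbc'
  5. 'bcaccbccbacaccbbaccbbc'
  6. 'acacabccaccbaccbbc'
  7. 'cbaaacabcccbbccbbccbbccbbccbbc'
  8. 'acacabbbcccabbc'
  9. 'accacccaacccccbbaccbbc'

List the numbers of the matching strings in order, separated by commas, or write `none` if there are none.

1 → no match — must end with 'cbbc'
2 → no match
3 → no match — must end with 'cbbc'
4 → no match
5 → no match
6 → no match
7 → no match
8 → no match — must end with 'cbbc'
9 → no match

none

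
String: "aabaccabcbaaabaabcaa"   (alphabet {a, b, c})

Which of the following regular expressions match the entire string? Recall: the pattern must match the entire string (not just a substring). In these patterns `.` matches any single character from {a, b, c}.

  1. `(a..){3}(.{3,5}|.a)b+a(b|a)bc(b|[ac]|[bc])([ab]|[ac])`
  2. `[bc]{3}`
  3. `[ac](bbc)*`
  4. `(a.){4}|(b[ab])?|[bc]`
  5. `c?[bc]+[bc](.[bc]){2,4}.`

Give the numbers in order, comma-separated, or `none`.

1

1 → match
2 → no match
3 → no match
4 → no match
5 → no match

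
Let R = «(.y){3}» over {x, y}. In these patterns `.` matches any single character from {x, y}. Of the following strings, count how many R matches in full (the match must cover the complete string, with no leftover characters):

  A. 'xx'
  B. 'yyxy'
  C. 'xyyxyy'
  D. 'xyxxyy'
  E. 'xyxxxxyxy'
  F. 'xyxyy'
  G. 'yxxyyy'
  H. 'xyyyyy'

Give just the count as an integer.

1

A → no match — must end with 'y'
B → no match
C → no match
D → no match
E → no match
F → no match
G → no match
H → match
Total matched: 1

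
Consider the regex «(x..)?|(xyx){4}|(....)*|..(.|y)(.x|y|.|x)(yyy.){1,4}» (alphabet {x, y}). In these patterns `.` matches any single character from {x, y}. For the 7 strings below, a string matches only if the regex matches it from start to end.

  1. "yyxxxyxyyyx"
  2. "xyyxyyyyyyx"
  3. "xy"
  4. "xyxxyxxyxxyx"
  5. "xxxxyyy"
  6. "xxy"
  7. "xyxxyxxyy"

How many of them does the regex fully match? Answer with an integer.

2

1 → no match
2 → no match
3 → no match
4 → match
5 → no match
6 → match
7 → no match
Total matched: 2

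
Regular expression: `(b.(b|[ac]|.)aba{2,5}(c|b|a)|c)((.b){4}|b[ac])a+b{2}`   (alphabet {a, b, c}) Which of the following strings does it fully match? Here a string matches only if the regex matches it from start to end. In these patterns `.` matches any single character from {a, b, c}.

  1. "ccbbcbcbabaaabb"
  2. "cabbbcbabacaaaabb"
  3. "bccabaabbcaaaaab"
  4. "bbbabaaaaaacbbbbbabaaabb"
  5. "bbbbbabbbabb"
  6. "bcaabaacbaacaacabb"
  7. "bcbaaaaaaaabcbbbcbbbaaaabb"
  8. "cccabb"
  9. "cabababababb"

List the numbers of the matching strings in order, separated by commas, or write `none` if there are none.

1 → no match
2 → no match
3 → no match
4 → match
5 → no match
6 → no match
7 → no match
8 → no match
9 → match

4, 9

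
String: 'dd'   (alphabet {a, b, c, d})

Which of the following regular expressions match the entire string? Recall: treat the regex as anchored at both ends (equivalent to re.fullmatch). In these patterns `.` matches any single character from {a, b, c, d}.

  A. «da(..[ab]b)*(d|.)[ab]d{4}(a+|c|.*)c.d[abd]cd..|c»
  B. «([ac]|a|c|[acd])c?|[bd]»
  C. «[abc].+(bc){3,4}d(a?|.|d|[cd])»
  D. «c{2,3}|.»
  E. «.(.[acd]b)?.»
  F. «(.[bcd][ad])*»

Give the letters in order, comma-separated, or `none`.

E

A → no match
B → no match
C → no match
D → no match
E → match
F → no match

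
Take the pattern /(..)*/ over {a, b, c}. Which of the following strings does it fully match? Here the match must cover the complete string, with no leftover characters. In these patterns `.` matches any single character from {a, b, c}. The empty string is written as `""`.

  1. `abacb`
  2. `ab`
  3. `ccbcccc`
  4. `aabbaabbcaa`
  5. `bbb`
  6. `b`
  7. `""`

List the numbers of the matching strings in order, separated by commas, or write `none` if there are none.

1 → no match
2 → match
3 → no match
4 → no match
5 → no match
6 → no match
7 → match

2, 7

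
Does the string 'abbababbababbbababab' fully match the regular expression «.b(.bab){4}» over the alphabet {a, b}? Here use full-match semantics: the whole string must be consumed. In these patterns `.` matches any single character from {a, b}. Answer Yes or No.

No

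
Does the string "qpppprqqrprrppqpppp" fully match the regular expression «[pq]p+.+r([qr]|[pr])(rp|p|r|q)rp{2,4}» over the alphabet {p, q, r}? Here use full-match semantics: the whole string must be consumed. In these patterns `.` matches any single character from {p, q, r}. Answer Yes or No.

No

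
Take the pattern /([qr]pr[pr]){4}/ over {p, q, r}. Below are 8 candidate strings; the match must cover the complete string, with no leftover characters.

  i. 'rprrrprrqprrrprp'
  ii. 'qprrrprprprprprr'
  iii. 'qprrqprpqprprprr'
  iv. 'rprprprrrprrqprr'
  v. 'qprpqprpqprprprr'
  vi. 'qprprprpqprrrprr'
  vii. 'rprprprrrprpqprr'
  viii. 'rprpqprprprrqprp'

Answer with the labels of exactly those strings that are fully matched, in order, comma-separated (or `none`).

i → match
ii → match
iii → match
iv → match
v → match
vi → match
vii → match
viii → match

i, ii, iii, iv, v, vi, vii, viii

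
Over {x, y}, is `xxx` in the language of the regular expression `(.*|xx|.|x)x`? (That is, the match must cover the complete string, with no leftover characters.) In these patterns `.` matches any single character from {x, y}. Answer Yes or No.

Yes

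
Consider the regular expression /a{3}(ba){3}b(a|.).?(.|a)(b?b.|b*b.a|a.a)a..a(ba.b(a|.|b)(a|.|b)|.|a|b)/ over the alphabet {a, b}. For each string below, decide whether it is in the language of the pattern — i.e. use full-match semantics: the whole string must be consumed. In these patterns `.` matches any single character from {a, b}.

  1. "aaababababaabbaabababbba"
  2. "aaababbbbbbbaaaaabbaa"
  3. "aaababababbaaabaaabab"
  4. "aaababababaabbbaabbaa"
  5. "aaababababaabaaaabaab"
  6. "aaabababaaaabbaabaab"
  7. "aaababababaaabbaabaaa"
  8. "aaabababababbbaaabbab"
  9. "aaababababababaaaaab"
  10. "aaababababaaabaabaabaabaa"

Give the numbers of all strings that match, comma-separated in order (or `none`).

1, 3, 4, 5, 7, 8, 9, 10

1 → match
2 → no match
3 → match
4 → match
5 → match
6 → no match
7 → match
8 → match
9 → match
10 → match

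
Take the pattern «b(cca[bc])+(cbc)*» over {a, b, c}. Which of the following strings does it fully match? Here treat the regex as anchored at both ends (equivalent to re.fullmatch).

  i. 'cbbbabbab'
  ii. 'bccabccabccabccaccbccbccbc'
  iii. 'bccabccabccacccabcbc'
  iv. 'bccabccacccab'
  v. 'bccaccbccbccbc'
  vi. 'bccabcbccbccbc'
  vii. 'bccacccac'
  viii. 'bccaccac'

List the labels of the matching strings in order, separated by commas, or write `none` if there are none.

i → no match — must start with 'bcca'
ii → match
iii → match
iv → match
v → match
vi → match
vii → match
viii → no match

ii, iii, iv, v, vi, vii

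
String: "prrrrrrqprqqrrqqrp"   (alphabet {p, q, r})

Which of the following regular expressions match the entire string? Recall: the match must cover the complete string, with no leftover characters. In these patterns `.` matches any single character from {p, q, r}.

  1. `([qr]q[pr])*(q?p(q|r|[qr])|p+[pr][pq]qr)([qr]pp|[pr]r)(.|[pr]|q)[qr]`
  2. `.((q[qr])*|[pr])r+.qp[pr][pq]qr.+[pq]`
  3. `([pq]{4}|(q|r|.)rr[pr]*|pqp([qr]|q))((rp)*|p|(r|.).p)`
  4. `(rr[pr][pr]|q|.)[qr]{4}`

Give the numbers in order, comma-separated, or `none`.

2

1 → no match
2 → match
3 → no match
4 → no match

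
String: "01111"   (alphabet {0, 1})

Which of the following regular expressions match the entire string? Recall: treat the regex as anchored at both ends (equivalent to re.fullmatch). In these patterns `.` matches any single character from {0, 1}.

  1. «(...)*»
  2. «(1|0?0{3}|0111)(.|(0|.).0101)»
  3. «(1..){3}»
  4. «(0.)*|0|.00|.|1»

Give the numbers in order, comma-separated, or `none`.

1 → no match
2 → match
3 → no match — must start with "1"
4 → no match

2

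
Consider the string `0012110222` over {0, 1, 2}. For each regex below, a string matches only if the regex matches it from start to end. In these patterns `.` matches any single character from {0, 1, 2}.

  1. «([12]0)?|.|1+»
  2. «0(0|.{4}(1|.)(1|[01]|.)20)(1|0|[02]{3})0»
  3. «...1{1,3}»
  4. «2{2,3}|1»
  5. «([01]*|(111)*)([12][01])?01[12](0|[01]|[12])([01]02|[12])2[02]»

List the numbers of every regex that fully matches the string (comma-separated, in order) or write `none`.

1 → no match
2 → no match — must end with `0`
3 → no match — must end with `1`
4 → no match
5 → match

5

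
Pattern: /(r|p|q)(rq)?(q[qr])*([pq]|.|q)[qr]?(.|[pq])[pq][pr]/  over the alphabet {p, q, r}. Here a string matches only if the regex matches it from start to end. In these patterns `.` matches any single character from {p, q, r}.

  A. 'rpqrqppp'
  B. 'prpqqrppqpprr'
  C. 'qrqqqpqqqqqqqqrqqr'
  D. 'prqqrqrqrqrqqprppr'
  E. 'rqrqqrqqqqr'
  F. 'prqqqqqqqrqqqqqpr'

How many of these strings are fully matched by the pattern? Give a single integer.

1

A → no match
B → no match
C → no match
D → match
E → no match
F → no match
Total matched: 1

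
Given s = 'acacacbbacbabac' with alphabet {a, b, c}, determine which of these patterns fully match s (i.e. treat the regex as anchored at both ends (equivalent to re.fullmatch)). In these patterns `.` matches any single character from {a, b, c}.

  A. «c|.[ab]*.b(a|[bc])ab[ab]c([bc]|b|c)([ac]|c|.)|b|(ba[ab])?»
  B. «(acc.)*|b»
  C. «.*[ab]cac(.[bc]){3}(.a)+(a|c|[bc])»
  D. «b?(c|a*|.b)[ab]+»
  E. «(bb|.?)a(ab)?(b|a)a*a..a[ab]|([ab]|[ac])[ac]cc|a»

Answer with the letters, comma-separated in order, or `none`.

A → no match
B → no match
C → match
D → no match
E → no match

C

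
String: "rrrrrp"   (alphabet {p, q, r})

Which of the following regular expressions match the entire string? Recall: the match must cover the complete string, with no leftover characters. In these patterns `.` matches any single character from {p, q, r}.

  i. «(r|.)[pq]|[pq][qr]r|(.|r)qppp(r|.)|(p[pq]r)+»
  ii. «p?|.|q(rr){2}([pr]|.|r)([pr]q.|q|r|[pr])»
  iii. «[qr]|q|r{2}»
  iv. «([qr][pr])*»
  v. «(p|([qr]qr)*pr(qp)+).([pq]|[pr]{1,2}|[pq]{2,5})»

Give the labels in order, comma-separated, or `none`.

i → no match
ii → no match
iii → no match
iv → match
v → no match

iv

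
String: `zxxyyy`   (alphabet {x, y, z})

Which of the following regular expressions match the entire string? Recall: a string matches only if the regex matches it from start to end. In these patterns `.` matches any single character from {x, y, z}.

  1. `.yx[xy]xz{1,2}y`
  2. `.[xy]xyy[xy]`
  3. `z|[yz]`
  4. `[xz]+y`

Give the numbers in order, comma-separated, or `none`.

1 → no match — must end with `zy`
2 → match
3 → no match
4 → no match

2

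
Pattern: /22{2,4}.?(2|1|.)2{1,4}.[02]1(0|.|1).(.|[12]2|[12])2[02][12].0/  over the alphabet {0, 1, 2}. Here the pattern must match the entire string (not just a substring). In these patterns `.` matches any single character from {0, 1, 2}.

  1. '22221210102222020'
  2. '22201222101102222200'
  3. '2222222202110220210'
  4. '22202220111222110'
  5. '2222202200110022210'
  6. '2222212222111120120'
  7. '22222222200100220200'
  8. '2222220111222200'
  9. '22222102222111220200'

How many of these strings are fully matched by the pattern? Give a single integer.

8

1 → no match
2 → match
3 → match
4 → match
5 → match
6 → match
7 → match
8 → match
9 → match
Total matched: 8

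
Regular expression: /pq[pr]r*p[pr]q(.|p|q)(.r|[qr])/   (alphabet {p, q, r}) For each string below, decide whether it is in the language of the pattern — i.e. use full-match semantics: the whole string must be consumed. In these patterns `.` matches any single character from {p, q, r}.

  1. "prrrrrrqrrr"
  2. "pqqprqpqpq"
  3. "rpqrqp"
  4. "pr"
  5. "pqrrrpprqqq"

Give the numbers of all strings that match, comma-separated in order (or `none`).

none

1 → no match — must start with "pq"
2 → no match
3 → no match — must start with "pq"
4 → no match — must start with "pq"
5 → no match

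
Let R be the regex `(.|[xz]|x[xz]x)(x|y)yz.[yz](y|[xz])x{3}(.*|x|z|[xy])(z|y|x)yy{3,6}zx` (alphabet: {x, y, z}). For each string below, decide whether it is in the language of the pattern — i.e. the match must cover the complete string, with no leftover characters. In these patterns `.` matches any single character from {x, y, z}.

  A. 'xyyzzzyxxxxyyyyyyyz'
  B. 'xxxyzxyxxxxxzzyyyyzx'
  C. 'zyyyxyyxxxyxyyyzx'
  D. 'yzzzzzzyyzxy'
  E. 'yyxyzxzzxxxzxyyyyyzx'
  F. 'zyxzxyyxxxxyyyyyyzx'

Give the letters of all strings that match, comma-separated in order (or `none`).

A → no match — must end with 'yzx'
B → no match
C → no match
D → no match — must end with 'yzx'
E → no match
F → no match

none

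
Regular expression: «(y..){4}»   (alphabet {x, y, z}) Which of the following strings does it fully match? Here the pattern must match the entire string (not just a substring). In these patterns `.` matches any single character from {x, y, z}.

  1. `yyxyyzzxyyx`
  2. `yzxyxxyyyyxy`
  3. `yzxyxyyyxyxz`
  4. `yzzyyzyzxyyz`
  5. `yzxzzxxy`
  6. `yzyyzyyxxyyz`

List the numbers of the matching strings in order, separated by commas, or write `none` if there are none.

1 → no match
2 → match
3 → match
4 → match
5 → no match
6 → match

2, 3, 4, 6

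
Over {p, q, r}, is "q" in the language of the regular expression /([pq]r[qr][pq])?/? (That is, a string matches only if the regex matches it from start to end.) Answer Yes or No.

No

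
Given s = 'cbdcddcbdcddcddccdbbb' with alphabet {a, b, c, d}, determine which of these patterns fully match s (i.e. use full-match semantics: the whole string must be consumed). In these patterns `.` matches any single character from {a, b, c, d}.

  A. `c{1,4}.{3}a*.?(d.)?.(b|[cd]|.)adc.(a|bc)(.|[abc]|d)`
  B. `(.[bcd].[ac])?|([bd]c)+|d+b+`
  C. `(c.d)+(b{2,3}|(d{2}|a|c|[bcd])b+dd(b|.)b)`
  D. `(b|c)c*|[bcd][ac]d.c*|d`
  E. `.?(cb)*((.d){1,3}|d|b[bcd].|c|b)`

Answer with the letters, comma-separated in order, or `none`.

C

A → no match
B → no match
C → match
D → no match
E → no match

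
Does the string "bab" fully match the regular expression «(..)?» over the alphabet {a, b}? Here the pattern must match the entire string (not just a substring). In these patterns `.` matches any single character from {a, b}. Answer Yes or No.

No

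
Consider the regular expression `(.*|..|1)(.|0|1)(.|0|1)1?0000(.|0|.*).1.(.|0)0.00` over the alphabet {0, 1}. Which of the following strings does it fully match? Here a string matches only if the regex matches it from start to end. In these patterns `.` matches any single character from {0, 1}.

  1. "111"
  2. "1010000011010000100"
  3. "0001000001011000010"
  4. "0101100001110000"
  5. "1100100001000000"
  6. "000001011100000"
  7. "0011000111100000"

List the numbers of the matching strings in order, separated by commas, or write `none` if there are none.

none

1 → no match — must end with "00"
2 → no match
3 → no match — must end with "00"
4 → no match
5 → no match
6 → no match
7 → no match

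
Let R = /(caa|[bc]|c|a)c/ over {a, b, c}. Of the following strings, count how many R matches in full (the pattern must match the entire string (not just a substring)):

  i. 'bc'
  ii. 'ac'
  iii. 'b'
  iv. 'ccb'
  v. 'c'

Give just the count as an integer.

i. 'bc' → match
ii. 'ac' → match
iii. 'b' → no match — must end with 'c'
iv. 'ccb' → no match — must end with 'c'
v. 'c' → no match
Total matched: 2

2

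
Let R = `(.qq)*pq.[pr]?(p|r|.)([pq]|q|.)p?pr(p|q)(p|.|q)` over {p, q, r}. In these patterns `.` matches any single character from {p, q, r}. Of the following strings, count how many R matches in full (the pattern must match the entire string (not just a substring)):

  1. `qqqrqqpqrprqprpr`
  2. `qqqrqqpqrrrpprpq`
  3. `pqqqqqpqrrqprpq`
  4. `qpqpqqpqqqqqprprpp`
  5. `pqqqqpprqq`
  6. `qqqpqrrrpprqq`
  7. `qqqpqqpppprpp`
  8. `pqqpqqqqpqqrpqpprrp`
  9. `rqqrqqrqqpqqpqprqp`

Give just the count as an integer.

1 → match
2 → match
3 → match
4 → no match
5 → match
6 → match
7 → match
8 → no match
9 → match
Total matched: 7

7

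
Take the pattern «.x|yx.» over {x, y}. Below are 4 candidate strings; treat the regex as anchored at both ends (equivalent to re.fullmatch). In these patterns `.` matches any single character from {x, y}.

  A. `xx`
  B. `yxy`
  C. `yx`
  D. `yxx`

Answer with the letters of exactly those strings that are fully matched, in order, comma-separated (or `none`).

A. `xx` → match
B. `yxy` → match
C. `yx` → match
D. `yxx` → match

A, B, C, D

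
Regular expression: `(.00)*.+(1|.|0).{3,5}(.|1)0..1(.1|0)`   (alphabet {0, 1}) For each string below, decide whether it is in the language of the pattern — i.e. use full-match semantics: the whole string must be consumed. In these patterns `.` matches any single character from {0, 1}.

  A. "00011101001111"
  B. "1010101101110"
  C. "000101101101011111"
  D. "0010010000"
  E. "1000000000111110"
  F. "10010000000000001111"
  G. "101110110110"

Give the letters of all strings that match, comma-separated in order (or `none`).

A → match
B → match
C → match
D → no match
E → no match
F → match
G → no match

A, B, C, F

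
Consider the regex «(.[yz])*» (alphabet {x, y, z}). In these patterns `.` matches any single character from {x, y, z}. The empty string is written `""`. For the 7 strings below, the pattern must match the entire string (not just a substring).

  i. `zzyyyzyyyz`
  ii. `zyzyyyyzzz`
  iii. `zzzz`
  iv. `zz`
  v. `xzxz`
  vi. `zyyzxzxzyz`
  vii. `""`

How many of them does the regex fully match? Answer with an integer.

7

i → match
ii → match
iii → match
iv → match
v → match
vi → match
vii → match
Total matched: 7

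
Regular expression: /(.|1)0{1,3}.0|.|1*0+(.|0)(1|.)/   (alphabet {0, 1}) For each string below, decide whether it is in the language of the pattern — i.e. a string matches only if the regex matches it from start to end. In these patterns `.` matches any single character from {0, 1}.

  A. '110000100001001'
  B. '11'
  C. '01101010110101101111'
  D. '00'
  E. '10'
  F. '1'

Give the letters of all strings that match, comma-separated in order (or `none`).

F

A → no match
B. '11' → no match
C → no match
D. '00' → no match
E. '10' → no match
F. '1' → match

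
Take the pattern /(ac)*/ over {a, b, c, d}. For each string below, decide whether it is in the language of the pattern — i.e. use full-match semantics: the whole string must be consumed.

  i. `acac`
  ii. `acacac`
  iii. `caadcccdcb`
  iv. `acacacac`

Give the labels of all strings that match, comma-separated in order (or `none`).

i → match
ii → match
iii → no match
iv → match

i, ii, iv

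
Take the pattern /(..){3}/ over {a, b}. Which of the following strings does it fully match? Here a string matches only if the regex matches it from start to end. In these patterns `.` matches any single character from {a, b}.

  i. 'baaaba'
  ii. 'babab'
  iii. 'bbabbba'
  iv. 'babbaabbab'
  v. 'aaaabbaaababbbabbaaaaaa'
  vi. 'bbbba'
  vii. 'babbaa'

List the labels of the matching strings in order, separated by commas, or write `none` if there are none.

i, vii

i → match
ii → no match
iii → no match
iv → no match
v → no match
vi → no match
vii → match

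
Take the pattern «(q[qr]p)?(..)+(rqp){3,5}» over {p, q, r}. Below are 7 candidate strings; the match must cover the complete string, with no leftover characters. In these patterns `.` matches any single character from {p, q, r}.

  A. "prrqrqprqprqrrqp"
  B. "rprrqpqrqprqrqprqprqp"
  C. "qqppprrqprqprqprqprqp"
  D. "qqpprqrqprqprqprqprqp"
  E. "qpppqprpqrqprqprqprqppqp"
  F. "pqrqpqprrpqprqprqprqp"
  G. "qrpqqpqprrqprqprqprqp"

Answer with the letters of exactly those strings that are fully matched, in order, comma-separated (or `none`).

A → no match
B → match
C → match
D → match
E → no match — must end with "rqp"
F → match
G → match

B, C, D, F, G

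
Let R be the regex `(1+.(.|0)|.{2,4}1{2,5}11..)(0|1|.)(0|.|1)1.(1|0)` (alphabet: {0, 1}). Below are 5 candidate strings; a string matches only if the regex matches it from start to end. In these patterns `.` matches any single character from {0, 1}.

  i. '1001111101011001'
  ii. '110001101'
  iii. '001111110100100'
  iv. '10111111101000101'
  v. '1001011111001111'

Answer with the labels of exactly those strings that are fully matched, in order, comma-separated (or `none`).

i → no match
ii → match
iii → match
iv → no match
v → no match

ii, iii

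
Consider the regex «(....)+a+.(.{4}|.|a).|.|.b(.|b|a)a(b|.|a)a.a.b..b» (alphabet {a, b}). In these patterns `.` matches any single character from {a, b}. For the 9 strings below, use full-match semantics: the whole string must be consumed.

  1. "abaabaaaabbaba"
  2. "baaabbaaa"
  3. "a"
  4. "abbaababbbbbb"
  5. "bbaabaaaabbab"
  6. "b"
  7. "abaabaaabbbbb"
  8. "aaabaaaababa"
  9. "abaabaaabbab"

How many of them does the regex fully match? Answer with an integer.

1 → no match
2. "baaabbaaa" → no match
3. "a" → match
4 → no match
5 → match
6. "b" → match
7 → match
8. "aaabaaaababa" → match
9. "abaabaaabbab" → no match
Total matched: 5

5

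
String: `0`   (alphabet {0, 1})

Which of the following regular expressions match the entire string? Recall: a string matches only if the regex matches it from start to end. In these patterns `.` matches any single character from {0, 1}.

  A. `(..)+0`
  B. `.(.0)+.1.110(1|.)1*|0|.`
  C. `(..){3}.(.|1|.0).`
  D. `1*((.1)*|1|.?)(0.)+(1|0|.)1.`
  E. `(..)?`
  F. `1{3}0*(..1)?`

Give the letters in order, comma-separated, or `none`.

A → no match
B → match
C → no match
D → no match
E → no match
F → no match — must start with `1`

B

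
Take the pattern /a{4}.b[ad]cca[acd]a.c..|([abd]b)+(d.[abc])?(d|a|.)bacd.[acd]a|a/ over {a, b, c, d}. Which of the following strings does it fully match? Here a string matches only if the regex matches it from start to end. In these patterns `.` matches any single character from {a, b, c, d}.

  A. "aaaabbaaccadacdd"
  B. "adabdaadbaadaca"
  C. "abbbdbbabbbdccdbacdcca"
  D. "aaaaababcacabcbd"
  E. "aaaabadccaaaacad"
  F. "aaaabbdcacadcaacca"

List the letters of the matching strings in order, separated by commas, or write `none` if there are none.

none

A → no match
B → no match
C → no match
D → no match
E → no match
F → no match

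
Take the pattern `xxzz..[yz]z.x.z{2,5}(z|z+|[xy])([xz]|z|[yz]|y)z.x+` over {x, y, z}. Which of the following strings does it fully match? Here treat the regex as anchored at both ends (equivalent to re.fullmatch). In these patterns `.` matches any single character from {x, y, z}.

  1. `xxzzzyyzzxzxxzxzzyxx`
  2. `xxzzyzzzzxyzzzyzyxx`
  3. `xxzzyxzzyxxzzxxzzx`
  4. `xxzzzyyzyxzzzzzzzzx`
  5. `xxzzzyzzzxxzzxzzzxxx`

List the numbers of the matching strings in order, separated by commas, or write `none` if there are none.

1 → no match
2 → match
3 → match
4 → match
5 → match

2, 3, 4, 5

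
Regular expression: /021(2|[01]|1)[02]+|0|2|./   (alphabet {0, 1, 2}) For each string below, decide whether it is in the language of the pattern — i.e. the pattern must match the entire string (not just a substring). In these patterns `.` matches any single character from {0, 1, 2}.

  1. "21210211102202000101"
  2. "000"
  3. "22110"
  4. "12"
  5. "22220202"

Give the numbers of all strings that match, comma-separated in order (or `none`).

none

1 → no match
2 → no match
3 → no match
4 → no match
5 → no match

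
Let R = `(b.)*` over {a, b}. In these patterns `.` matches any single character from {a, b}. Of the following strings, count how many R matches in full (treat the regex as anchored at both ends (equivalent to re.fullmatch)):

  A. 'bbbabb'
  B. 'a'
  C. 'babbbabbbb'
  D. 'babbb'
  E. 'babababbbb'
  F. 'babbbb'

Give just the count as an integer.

4

A. 'bbbabb' → match
B. 'a' → no match
C. 'babbbabbbb' → match
D. 'babbb' → no match
E. 'babababbbb' → match
F. 'babbbb' → match
Total matched: 4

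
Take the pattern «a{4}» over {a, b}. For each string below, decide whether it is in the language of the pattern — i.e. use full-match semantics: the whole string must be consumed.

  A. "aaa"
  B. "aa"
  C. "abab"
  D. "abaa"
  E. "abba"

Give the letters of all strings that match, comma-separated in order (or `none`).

none

A → no match
B → no match
C → no match — must end with "a"
D → no match
E → no match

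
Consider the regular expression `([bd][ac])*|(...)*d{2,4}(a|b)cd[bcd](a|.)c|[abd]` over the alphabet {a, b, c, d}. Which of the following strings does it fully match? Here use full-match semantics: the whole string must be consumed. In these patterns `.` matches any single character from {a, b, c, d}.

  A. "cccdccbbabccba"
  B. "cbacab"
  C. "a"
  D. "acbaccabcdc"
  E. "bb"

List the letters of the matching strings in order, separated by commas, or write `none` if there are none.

C

A → no match
B → no match
C → match
D → no match
E → no match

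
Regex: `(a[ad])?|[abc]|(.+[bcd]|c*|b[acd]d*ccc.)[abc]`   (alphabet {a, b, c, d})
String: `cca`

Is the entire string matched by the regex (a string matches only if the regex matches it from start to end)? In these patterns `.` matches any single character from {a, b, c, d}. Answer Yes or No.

Yes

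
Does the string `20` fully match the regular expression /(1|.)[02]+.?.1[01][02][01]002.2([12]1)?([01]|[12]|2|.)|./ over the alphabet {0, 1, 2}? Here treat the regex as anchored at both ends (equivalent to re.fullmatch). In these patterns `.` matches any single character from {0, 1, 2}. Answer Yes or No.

No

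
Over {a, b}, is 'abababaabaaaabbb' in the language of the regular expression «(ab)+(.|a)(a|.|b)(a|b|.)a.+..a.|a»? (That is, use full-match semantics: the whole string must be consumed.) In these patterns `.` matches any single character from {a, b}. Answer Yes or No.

No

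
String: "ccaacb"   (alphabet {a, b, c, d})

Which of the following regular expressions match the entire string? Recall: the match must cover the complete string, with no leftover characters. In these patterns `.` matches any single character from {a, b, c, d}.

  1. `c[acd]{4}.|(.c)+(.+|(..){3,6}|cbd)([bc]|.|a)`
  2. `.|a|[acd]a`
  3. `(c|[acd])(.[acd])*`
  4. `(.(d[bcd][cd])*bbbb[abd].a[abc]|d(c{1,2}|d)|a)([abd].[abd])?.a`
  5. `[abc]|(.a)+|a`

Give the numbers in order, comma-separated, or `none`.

1 → match
2 → no match
3 → no match
4 → no match — must end with "a"
5 → no match

1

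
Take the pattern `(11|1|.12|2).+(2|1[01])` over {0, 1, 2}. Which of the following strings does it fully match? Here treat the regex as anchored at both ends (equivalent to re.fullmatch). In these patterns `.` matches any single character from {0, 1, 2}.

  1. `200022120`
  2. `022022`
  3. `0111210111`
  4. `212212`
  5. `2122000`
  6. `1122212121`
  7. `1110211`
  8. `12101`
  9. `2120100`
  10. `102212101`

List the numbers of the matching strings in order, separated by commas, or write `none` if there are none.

4, 7

1 → no match
2 → no match
3 → no match
4 → match
5 → no match
6 → no match
7 → match
8 → no match
9 → no match
10 → no match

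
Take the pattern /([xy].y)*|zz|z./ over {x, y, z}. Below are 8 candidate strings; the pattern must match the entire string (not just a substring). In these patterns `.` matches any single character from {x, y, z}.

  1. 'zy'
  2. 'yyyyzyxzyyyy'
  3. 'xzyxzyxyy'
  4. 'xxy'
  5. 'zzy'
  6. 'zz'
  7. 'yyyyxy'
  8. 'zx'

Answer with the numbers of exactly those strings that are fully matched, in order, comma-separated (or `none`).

1, 2, 3, 4, 6, 7, 8

1 → match
2 → match
3 → match
4 → match
5 → no match
6 → match
7 → match
8 → match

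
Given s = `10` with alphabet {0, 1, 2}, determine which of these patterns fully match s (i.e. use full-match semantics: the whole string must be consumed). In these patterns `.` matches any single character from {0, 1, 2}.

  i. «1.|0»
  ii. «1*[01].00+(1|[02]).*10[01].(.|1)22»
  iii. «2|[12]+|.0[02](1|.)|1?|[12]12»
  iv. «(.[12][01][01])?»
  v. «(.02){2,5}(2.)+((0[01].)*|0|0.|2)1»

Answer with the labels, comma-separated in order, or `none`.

i → match
ii → no match — must end with `22`
iii → no match
iv → no match
v → no match — must end with `1`

i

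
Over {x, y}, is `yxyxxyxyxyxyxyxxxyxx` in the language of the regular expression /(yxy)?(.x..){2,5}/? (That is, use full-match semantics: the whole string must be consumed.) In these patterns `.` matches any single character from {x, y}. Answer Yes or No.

No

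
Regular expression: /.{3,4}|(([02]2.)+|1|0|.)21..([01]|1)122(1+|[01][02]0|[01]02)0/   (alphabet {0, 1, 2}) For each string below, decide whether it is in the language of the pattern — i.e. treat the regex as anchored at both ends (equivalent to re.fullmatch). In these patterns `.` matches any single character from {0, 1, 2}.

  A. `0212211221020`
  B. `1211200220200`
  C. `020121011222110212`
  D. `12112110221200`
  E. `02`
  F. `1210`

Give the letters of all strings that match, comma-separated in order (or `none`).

A → match
B → no match
C → no match
D → no match
E. `02` → no match
F. `1210` → match

A, F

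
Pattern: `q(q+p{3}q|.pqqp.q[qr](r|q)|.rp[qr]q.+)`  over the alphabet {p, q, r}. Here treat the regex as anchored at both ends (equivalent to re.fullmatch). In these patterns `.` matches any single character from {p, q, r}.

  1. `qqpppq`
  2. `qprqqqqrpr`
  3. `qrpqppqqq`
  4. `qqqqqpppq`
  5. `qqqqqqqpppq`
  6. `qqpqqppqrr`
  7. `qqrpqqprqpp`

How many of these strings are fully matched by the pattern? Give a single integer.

5

1 → match
2 → no match
3 → no match
4 → match
5 → match
6 → match
7 → match
Total matched: 5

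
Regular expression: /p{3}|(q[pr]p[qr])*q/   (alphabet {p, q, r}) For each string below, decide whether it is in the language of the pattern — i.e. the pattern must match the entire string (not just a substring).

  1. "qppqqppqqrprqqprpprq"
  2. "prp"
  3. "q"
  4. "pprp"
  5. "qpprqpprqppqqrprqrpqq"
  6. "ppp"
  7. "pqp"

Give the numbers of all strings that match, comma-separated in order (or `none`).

1 → no match
2 → no match
3 → match
4 → no match
5 → match
6 → match
7 → no match

3, 5, 6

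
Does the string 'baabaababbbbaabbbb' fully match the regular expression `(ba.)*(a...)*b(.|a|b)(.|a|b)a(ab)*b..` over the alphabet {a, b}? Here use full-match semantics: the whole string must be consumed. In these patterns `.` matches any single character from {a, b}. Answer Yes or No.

Yes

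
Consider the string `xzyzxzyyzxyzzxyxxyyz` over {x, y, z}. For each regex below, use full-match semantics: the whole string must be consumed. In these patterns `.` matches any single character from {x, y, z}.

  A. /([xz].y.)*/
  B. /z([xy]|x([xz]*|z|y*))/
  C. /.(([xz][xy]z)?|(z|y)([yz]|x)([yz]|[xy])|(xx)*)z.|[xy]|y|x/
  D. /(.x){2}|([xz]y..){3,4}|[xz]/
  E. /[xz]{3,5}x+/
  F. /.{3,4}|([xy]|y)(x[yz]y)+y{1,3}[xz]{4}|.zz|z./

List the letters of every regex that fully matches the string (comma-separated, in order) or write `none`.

A

A → match
B → no match — must start with `z`
C → no match
D → no match
E → no match — must end with `x`
F → no match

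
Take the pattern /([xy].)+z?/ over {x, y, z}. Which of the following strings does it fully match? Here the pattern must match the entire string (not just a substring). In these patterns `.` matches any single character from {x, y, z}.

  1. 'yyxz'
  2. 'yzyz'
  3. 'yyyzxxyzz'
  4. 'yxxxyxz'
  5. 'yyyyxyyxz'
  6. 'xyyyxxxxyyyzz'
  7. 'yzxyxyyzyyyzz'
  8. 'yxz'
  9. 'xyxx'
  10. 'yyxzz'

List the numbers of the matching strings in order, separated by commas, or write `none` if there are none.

1, 2, 3, 4, 5, 6, 7, 8, 9, 10

1 → match
2 → match
3 → match
4 → match
5 → match
6 → match
7 → match
8 → match
9 → match
10 → match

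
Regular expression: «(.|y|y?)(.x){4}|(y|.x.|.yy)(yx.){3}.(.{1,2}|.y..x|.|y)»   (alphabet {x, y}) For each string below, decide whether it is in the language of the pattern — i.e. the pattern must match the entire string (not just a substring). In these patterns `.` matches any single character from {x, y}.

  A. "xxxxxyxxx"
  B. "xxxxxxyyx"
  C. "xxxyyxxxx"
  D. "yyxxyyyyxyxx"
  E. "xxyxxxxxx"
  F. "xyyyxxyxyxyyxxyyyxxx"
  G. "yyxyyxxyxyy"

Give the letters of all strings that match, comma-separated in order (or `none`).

A → match
B → no match
C → no match
D → no match
E → no match
F → no match
G → no match

A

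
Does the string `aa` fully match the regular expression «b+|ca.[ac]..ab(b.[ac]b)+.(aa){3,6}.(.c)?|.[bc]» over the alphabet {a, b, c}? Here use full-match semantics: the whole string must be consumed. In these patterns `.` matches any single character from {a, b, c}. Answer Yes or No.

No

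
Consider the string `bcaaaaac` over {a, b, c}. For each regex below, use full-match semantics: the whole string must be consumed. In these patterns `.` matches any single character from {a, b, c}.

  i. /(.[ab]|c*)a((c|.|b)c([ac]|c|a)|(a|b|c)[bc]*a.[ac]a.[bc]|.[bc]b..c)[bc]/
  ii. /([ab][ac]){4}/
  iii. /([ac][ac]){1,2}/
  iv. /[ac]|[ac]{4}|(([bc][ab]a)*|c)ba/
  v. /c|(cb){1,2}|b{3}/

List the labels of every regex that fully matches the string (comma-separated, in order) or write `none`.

ii

i → no match
ii → match
iii → no match
iv → no match
v → no match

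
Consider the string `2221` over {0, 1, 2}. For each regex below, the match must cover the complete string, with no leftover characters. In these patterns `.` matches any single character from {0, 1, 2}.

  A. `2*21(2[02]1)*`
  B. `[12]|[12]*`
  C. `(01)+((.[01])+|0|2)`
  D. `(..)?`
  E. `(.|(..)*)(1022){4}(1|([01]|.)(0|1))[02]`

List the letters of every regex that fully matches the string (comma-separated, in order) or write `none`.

A → match
B → match
C → no match — must start with `01`
D → no match
E → no match

A, B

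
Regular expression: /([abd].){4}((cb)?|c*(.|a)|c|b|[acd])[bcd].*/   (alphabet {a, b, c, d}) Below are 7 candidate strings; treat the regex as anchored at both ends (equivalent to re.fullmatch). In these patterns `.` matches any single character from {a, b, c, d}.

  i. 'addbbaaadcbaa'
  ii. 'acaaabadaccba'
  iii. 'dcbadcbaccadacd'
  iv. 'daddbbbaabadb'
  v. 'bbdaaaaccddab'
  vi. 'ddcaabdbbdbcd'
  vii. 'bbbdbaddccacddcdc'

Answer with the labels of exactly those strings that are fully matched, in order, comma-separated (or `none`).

i → match
ii → match
iii → match
iv → match
v → match
vi → no match
vii → match

i, ii, iii, iv, v, vii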